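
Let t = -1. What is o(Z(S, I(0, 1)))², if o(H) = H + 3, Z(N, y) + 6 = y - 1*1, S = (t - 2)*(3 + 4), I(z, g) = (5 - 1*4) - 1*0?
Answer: 9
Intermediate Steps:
I(z, g) = 1 (I(z, g) = (5 - 4) + 0 = 1 + 0 = 1)
S = -21 (S = (-1 - 2)*(3 + 4) = -3*7 = -21)
Z(N, y) = -7 + y (Z(N, y) = -6 + (y - 1*1) = -6 + (y - 1) = -6 + (-1 + y) = -7 + y)
o(H) = 3 + H
o(Z(S, I(0, 1)))² = (3 + (-7 + 1))² = (3 - 6)² = (-3)² = 9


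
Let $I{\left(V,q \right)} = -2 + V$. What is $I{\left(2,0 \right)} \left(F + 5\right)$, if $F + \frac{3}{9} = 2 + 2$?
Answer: $0$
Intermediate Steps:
$F = \frac{11}{3}$ ($F = - \frac{1}{3} + \left(2 + 2\right) = - \frac{1}{3} + 4 = \frac{11}{3} \approx 3.6667$)
$I{\left(2,0 \right)} \left(F + 5\right) = \left(-2 + 2\right) \left(\frac{11}{3} + 5\right) = 0 \cdot \frac{26}{3} = 0$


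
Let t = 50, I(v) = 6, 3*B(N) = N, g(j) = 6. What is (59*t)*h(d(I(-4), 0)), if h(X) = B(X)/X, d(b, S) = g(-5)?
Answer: 2950/3 ≈ 983.33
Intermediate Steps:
B(N) = N/3
d(b, S) = 6
h(X) = ⅓ (h(X) = (X/3)/X = ⅓)
(59*t)*h(d(I(-4), 0)) = (59*50)*(⅓) = 2950*(⅓) = 2950/3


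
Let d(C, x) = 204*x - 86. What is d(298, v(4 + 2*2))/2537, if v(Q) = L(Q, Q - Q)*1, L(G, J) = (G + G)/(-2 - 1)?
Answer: -1174/2537 ≈ -0.46275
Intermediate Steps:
L(G, J) = -2*G/3 (L(G, J) = (2*G)/(-3) = (2*G)*(-⅓) = -2*G/3)
v(Q) = -2*Q/3 (v(Q) = -2*Q/3*1 = -2*Q/3)
d(C, x) = -86 + 204*x
d(298, v(4 + 2*2))/2537 = (-86 + 204*(-2*(4 + 2*2)/3))/2537 = (-86 + 204*(-2*(4 + 4)/3))*(1/2537) = (-86 + 204*(-⅔*8))*(1/2537) = (-86 + 204*(-16/3))*(1/2537) = (-86 - 1088)*(1/2537) = -1174*1/2537 = -1174/2537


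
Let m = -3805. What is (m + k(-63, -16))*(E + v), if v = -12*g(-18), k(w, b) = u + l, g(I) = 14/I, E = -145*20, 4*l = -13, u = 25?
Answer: 32808344/3 ≈ 1.0936e+7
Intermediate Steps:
l = -13/4 (l = (¼)*(-13) = -13/4 ≈ -3.2500)
E = -2900
k(w, b) = 87/4 (k(w, b) = 25 - 13/4 = 87/4)
v = 28/3 (v = -168/(-18) = -168*(-1)/18 = -12*(-7/9) = 28/3 ≈ 9.3333)
(m + k(-63, -16))*(E + v) = (-3805 + 87/4)*(-2900 + 28/3) = -15133/4*(-8672/3) = 32808344/3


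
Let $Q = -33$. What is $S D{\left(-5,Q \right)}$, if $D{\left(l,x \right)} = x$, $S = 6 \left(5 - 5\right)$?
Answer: $0$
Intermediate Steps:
$S = 0$ ($S = 6 \cdot 0 = 0$)
$S D{\left(-5,Q \right)} = 0 \left(-33\right) = 0$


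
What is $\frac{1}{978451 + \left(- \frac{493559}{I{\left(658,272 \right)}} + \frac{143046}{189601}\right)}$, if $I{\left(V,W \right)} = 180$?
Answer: $\frac{34128180}{33299198317501} \approx 1.0249 \cdot 10^{-6}$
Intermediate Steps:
$\frac{1}{978451 + \left(- \frac{493559}{I{\left(658,272 \right)}} + \frac{143046}{189601}\right)} = \frac{1}{978451 + \left(- \frac{493559}{180} + \frac{143046}{189601}\right)} = \frac{1}{978451 - \frac{93553531679}{34128180}} = \frac{1}{\frac{33299198317501}{34128180}} = \frac{34128180}{33299198317501}$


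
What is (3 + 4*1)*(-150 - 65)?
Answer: -1505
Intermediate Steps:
(3 + 4*1)*(-150 - 65) = (3 + 4)*(-215) = 7*(-215) = -1505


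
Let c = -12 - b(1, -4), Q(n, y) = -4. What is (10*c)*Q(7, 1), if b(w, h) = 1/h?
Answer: 470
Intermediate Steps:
c = -47/4 (c = -12 - 1/(-4) = -12 - 1*(-¼) = -12 + ¼ = -47/4 ≈ -11.750)
(10*c)*Q(7, 1) = (10*(-47/4))*(-4) = -235/2*(-4) = 470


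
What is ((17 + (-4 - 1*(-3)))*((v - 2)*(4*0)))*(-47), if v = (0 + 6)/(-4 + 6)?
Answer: 0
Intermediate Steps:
v = 3 (v = 6/2 = 6*(½) = 3)
((17 + (-4 - 1*(-3)))*((v - 2)*(4*0)))*(-47) = ((17 + (-4 - 1*(-3)))*((3 - 2)*(4*0)))*(-47) = ((17 + (-4 + 3))*(1*0))*(-47) = ((17 - 1)*0)*(-47) = (16*0)*(-47) = 0*(-47) = 0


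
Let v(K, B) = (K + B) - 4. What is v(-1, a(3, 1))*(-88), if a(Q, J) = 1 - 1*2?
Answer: 528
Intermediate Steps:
a(Q, J) = -1 (a(Q, J) = 1 - 2 = -1)
v(K, B) = -4 + B + K (v(K, B) = (B + K) - 4 = -4 + B + K)
v(-1, a(3, 1))*(-88) = (-4 - 1 - 1)*(-88) = -6*(-88) = 528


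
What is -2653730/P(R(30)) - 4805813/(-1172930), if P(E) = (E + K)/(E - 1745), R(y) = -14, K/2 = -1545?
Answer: -1368779503522887/910193680 ≈ -1.5038e+6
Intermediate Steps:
K = -3090 (K = 2*(-1545) = -3090)
P(E) = (-3090 + E)/(-1745 + E) (P(E) = (E - 3090)/(E - 1745) = (-3090 + E)/(-1745 + E))
-2653730/P(R(30)) - 4805813/(-1172930) = -2653730*(-1745 - 14)/(-3090 - 14) - 4805813/(-1172930) = -2653730/(-3104/(-1759)) - 4805813*(-1/1172930) = -2653730/((-1/1759*(-3104))) + 4805813/1172930 = -2653730/3104/1759 + 4805813/1172930 = -2653730*1759/3104 + 4805813/1172930 = -2333955535/1552 + 4805813/1172930 = -1368779503522887/910193680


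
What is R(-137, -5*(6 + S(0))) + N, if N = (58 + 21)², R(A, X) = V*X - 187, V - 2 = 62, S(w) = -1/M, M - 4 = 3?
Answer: 29258/7 ≈ 4179.7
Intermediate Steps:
M = 7 (M = 4 + 3 = 7)
S(w) = -⅐ (S(w) = -1/7 = -1*⅐ = -⅐)
V = 64 (V = 2 + 62 = 64)
R(A, X) = -187 + 64*X (R(A, X) = 64*X - 187 = -187 + 64*X)
N = 6241 (N = 79² = 6241)
R(-137, -5*(6 + S(0))) + N = (-187 + 64*(-5*(6 - ⅐))) + 6241 = (-187 + 64*(-5*41/7)) + 6241 = (-187 + 64*(-205/7)) + 6241 = (-187 - 13120/7) + 6241 = -14429/7 + 6241 = 29258/7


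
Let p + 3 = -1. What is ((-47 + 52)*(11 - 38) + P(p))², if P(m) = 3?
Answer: 17424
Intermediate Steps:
p = -4 (p = -3 - 1 = -4)
((-47 + 52)*(11 - 38) + P(p))² = ((-47 + 52)*(11 - 38) + 3)² = (5*(-27) + 3)² = (-135 + 3)² = (-132)² = 17424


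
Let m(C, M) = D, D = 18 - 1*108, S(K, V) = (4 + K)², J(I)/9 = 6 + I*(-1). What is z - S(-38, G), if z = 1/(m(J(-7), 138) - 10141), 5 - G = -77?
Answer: -11827037/10231 ≈ -1156.0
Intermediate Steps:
J(I) = 54 - 9*I (J(I) = 9*(6 + I*(-1)) = 9*(6 - I) = 54 - 9*I)
G = 82 (G = 5 - 1*(-77) = 5 + 77 = 82)
D = -90 (D = 18 - 108 = -90)
m(C, M) = -90
z = -1/10231 (z = 1/(-90 - 10141) = 1/(-10231) = -1/10231 ≈ -9.7742e-5)
z - S(-38, G) = -1/10231 - (4 - 38)² = -1/10231 - 1*(-34)² = -1/10231 - 1*1156 = -1/10231 - 1156 = -11827037/10231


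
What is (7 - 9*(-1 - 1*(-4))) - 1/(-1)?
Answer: -19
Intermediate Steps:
(7 - 9*(-1 - 1*(-4))) - 1/(-1) = (7 - 9*(-1 + 4)) - 1*(-1) = (7 - 9*3) + 1 = (7 - 27) + 1 = -20 + 1 = -19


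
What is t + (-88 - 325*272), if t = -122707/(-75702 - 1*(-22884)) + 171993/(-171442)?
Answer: -200316667304027/2263805889 ≈ -88487.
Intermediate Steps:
t = 2988201805/2263805889 (t = -122707/(-75702 + 22884) + 171993*(-1/171442) = -122707/(-52818) - 171993/171442 = -122707*(-1/52818) - 171993/171442 = 122707/52818 - 171993/171442 = 2988201805/2263805889 ≈ 1.3200)
t + (-88 - 325*272) = 2988201805/2263805889 + (-88 - 325*272) = 2988201805/2263805889 + (-88 - 88400) = 2988201805/2263805889 - 88488 = -200316667304027/2263805889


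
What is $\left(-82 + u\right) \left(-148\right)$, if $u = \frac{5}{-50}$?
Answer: $\frac{60754}{5} \approx 12151.0$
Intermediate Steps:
$u = - \frac{1}{10}$ ($u = 5 \left(- \frac{1}{50}\right) = - \frac{1}{10} \approx -0.1$)
$\left(-82 + u\right) \left(-148\right) = \left(-82 - \frac{1}{10}\right) \left(-148\right) = \left(- \frac{821}{10}\right) \left(-148\right) = \frac{60754}{5}$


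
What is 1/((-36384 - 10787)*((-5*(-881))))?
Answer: -1/207788255 ≈ -4.8126e-9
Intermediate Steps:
1/((-36384 - 10787)*((-5*(-881)))) = 1/(-47171*4405) = -1/47171*1/4405 = -1/207788255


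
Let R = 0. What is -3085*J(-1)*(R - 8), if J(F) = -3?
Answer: -74040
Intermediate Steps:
-3085*J(-1)*(R - 8) = -(-9255)*(0 - 8) = -(-9255)*(-8) = -3085*24 = -74040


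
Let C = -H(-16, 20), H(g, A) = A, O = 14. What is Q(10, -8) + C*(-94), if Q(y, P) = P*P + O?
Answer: 1958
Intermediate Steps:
C = -20 (C = -1*20 = -20)
Q(y, P) = 14 + P**2 (Q(y, P) = P*P + 14 = P**2 + 14 = 14 + P**2)
Q(10, -8) + C*(-94) = (14 + (-8)**2) - 20*(-94) = (14 + 64) + 1880 = 78 + 1880 = 1958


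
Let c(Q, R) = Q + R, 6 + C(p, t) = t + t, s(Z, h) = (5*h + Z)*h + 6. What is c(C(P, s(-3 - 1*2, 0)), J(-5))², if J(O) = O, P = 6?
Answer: 1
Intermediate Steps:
s(Z, h) = 6 + h*(Z + 5*h) (s(Z, h) = (Z + 5*h)*h + 6 = h*(Z + 5*h) + 6 = 6 + h*(Z + 5*h))
C(p, t) = -6 + 2*t (C(p, t) = -6 + (t + t) = -6 + 2*t)
c(C(P, s(-3 - 1*2, 0)), J(-5))² = ((-6 + 2*(6 + 5*0² + (-3 - 1*2)*0)) - 5)² = ((-6 + 2*(6 + 5*0 + (-3 - 2)*0)) - 5)² = ((-6 + 2*(6 + 0 - 5*0)) - 5)² = ((-6 + 2*(6 + 0 + 0)) - 5)² = ((-6 + 2*6) - 5)² = ((-6 + 12) - 5)² = (6 - 5)² = 1² = 1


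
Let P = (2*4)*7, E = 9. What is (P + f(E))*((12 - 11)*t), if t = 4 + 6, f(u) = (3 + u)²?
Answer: 2000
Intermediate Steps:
t = 10
P = 56 (P = 8*7 = 56)
(P + f(E))*((12 - 11)*t) = (56 + (3 + 9)²)*((12 - 11)*10) = (56 + 12²)*(1*10) = (56 + 144)*10 = 200*10 = 2000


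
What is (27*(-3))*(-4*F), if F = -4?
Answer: -1296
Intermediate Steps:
(27*(-3))*(-4*F) = (27*(-3))*(-4*(-4)) = -81*16 = -1296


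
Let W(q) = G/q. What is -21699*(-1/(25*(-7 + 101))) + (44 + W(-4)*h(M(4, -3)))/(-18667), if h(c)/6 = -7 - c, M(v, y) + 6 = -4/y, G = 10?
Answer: 404869583/43867450 ≈ 9.2294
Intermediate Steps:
W(q) = 10/q
M(v, y) = -6 - 4/y
h(c) = -42 - 6*c (h(c) = 6*(-7 - c) = -42 - 6*c)
-21699*(-1/(25*(-7 + 101))) + (44 + W(-4)*h(M(4, -3)))/(-18667) = -21699*(-1/(25*(-7 + 101))) + (44 + (10/(-4))*(-42 - 6*(-6 - 4/(-3))))/(-18667) = -21699/(94*(-25)) + (44 + (10*(-¼))*(-42 - 6*(-6 - 4*(-⅓))))*(-1/18667) = -21699/(-2350) + (44 - 5*(-42 - 6*(-6 + 4/3))/2)*(-1/18667) = -21699*(-1/2350) + (44 - 5*(-42 - 6*(-14/3))/2)*(-1/18667) = 21699/2350 + (44 - 5*(-42 + 28)/2)*(-1/18667) = 21699/2350 + (44 - 5/2*(-14))*(-1/18667) = 21699/2350 + (44 + 35)*(-1/18667) = 21699/2350 + 79*(-1/18667) = 21699/2350 - 79/18667 = 404869583/43867450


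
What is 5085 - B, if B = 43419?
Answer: -38334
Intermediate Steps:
5085 - B = 5085 - 1*43419 = 5085 - 43419 = -38334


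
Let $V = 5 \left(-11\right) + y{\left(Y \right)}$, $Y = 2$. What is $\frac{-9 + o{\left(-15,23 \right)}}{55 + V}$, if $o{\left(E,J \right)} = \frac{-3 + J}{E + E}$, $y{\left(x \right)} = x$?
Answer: $- \frac{29}{6} \approx -4.8333$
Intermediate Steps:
$V = -53$ ($V = 5 \left(-11\right) + 2 = -55 + 2 = -53$)
$o{\left(E,J \right)} = \frac{-3 + J}{2 E}$
$\frac{-9 + o{\left(-15,23 \right)}}{55 + V} = \frac{-9 + \frac{-3 + 23}{2 \left(-15\right)}}{55 - 53} = \frac{-9 + \frac{1}{2} \left(- \frac{1}{15}\right) 20}{2} = \left(-9 - \frac{2}{3}\right) \frac{1}{2} = \left(- \frac{29}{3}\right) \frac{1}{2} = - \frac{29}{6}$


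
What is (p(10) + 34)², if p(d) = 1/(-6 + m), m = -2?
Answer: 73441/64 ≈ 1147.5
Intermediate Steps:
p(d) = -⅛ (p(d) = 1/(-6 - 2) = 1/(-8) = -⅛)
(p(10) + 34)² = (-⅛ + 34)² = (271/8)² = 73441/64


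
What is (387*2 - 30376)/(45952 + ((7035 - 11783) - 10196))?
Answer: -779/816 ≈ -0.95466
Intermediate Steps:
(387*2 - 30376)/(45952 + ((7035 - 11783) - 10196)) = (774 - 30376)/(45952 + (-4748 - 10196)) = -29602/(45952 - 14944) = -29602/31008 = -29602*1/31008 = -779/816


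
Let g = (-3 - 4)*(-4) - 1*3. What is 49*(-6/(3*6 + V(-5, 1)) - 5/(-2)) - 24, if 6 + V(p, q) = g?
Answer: 6701/74 ≈ 90.554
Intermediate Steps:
g = 25 (g = -7*(-4) - 3 = 28 - 3 = 25)
V(p, q) = 19 (V(p, q) = -6 + 25 = 19)
49*(-6/(3*6 + V(-5, 1)) - 5/(-2)) - 24 = 49*(-6/(3*6 + 19) - 5/(-2)) - 24 = 49*(-6/(18 + 19) - 5*(-½)) - 24 = 49*(-6/37 + 5/2) - 24 = 49*(173/74) - 24 = 8477/74 - 24 = 6701/74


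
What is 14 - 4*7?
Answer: -14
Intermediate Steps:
14 - 4*7 = 14 - 1*28 = 14 - 28 = -14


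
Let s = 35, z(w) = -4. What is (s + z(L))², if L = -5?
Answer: 961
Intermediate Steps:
(s + z(L))² = (35 - 4)² = 31² = 961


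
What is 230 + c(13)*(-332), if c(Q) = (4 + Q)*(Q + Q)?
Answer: -146514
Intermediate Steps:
c(Q) = 2*Q*(4 + Q) (c(Q) = (4 + Q)*(2*Q) = 2*Q*(4 + Q))
230 + c(13)*(-332) = 230 + (2*13*(4 + 13))*(-332) = 230 + (2*13*17)*(-332) = 230 + 442*(-332) = 230 - 146744 = -146514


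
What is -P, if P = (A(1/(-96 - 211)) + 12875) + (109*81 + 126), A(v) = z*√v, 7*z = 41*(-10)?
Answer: -21830 + 410*I*√307/2149 ≈ -21830.0 + 3.3428*I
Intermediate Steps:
z = -410/7 (z = (41*(-10))/7 = (⅐)*(-410) = -410/7 ≈ -58.571)
A(v) = -410*√v/7
P = 21830 - 410*I*√307/2149 (P = (-410*I*√307/307/7 + 12875) + (109*81 + 126) = (-410*I*√307/307/7 + 12875) + (8829 + 126) = (-410*I*√307/2149 + 12875) + 8955 = (12875 - 410*I*√307/2149) + 8955 = 21830 - 410*I*√307/2149 ≈ 21830.0 - 3.3428*I)
-P = -(21830 - 410*I*√307/2149) = -21830 + 410*I*√307/2149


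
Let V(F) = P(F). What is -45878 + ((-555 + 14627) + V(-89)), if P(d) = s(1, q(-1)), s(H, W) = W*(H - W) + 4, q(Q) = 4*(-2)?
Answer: -31874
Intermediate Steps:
q(Q) = -8
s(H, W) = 4 + W*(H - W)
P(d) = -68 (P(d) = 4 - 1*(-8)² + 1*(-8) = 4 - 1*64 - 8 = 4 - 64 - 8 = -68)
V(F) = -68
-45878 + ((-555 + 14627) + V(-89)) = -45878 + ((-555 + 14627) - 68) = -45878 + (14072 - 68) = -45878 + 14004 = -31874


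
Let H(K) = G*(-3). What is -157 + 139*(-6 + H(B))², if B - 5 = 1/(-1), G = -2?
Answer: -157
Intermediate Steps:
B = 4 (B = 5 + 1/(-1) = 5 - 1 = 4)
H(K) = 6 (H(K) = -2*(-3) = 6)
-157 + 139*(-6 + H(B))² = -157 + 139*(-6 + 6)² = -157 + 139*0² = -157 + 139*0 = -157 + 0 = -157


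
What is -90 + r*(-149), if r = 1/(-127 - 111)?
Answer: -21271/238 ≈ -89.374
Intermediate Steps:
r = -1/238 (r = 1/(-238) = -1/238 ≈ -0.0042017)
-90 + r*(-149) = -90 - 1/238*(-149) = -90 + 149/238 = -21271/238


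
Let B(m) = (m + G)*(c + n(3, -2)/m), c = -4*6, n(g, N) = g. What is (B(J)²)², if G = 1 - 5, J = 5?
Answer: 187388721/625 ≈ 2.9982e+5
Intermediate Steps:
G = -4
c = -24
B(m) = (-24 + 3/m)*(-4 + m) (B(m) = (m - 4)*(-24 + 3/m) = (-4 + m)*(-24 + 3/m) = (-24 + 3/m)*(-4 + m))
(B(J)²)² = ((99 - 24*5 - 12/5)²)² = ((99 - 120 - 12*⅕)²)² = ((99 - 120 - 12/5)²)² = ((-117/5)²)² = (13689/25)² = 187388721/625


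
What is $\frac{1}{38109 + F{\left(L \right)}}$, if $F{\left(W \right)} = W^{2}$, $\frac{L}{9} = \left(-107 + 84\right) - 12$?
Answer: $\frac{1}{137334} \approx 7.2815 \cdot 10^{-6}$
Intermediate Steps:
$L = -315$ ($L = 9 \left(\left(-107 + 84\right) - 12\right) = 9 \left(-23 - 12\right) = 9 \left(-35\right) = -315$)
$\frac{1}{38109 + F{\left(L \right)}} = \frac{1}{38109 + \left(-315\right)^{2}} = \frac{1}{38109 + 99225} = \frac{1}{137334}$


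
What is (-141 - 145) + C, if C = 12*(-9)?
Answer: -394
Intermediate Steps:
C = -108
(-141 - 145) + C = (-141 - 145) - 108 = -286 - 108 = -394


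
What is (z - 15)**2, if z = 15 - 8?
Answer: 64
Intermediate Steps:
z = 7
(z - 15)**2 = (7 - 15)**2 = (-8)**2 = 64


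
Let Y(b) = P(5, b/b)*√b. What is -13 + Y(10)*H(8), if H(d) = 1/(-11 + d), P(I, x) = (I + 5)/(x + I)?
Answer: -13 - 5*√10/9 ≈ -14.757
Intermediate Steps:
P(I, x) = (5 + I)/(I + x)
Y(b) = 5*√b/3 (Y(b) = ((5 + 5)/(5 + b/b))*√b = (10/(5 + 1))*√b = (10/6)*√b = ((⅙)*10)*√b = 5*√b/3)
-13 + Y(10)*H(8) = -13 + (5*√10/3)/(-11 + 8) = -13 + (5*√10/3)/(-3) = -13 + (5*√10/3)*(-⅓) = -13 - 5*√10/9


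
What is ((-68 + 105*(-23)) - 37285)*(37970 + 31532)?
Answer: -2763955536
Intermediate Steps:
((-68 + 105*(-23)) - 37285)*(37970 + 31532) = ((-68 - 2415) - 37285)*69502 = (-2483 - 37285)*69502 = -39768*69502 = -2763955536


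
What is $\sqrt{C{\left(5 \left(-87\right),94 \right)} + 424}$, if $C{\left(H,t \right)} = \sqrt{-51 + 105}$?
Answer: $\sqrt{424 + 3 \sqrt{6}} \approx 20.769$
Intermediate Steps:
$C{\left(H,t \right)} = 3 \sqrt{6}$ ($C{\left(H,t \right)} = \sqrt{54} = 3 \sqrt{6}$)
$\sqrt{C{\left(5 \left(-87\right),94 \right)} + 424} = \sqrt{3 \sqrt{6} + 424} = \sqrt{424 + 3 \sqrt{6}}$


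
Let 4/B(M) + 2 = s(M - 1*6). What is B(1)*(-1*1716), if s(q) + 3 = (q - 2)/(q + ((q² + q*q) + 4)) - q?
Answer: 48048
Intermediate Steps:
s(q) = -3 - q + (-2 + q)/(4 + q + 2*q²) (s(q) = -3 + ((q - 2)/(q + ((q² + q*q) + 4)) - q) = -3 + ((-2 + q)/(q + ((q² + q²) + 4)) - q) = -3 + ((-2 + q)/(q + (2*q² + 4)) - q) = -3 + ((-2 + q)/(q + (4 + 2*q²)) - q) = -3 + ((-2 + q)/(4 + q + 2*q²) - q) = -3 + (-q + (-2 + q)/(4 + q + 2*q²)) = -3 - q + (-2 + q)/(4 + q + 2*q²))
B(M) = 4/(-2 + (22 - 7*(-6 + M)² - 6*M - 2*(-6 + M)³)/(-2 + M + 2*(-6 + M)²)) (B(M) = 4/(-2 + (-14 - 7*(M - 1*6)² - 6*(M - 1*6) - 2*(M - 1*6)³)/(4 + (M - 1*6) + 2*(M - 1*6)²)) = 4/(-2 + (-14 - 7*(M - 6)² - 6*(M - 6) - 2*(M - 6)³)/(4 + (M - 6) + 2*(M - 6)²)) = 4/(-2 + (-14 - 7*(-6 + M)² - 6*(-6 + M) - 2*(-6 + M)³)/(4 + (-6 + M) + 2*(-6 + M)²)) = 4/(-2 + (-14 - 7*(-6 + M)² + (36 - 6*M) - 2*(-6 + M)³)/(-2 + M + 2*(-6 + M)²)) = 4/(-2 + (22 - 7*(-6 + M)² - 6*M - 2*(-6 + M)³)/(-2 + M + 2*(-6 + M)²)))
B(1)*(-1*1716) = (4*(-70 - 2*1² + 23*1)/(-62 - 25*1² + 2*1³ + 92*1))*(-1*1716) = (4*(-70 - 2*1 + 23)/(-62 - 25*1 + 2*1 + 92))*(-1716) = (4*(-70 - 2 + 23)/(-62 - 25 + 2 + 92))*(-1716) = (4*(-49)/7)*(-1716) = (4*(⅐)*(-49))*(-1716) = -28*(-1716) = 48048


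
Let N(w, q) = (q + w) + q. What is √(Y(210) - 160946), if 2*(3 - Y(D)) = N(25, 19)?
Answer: I*√643898/2 ≈ 401.22*I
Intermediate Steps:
N(w, q) = w + 2*q
Y(D) = -57/2 (Y(D) = 3 - (25 + 2*19)/2 = 3 - (25 + 38)/2 = 3 - ½*63 = 3 - 63/2 = -57/2)
√(Y(210) - 160946) = √(-57/2 - 160946) = √(-321949/2) = I*√643898/2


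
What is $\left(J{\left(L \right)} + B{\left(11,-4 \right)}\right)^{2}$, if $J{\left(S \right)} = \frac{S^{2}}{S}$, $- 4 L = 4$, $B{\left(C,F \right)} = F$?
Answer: $25$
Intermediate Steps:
$L = -1$ ($L = \left(- \frac{1}{4}\right) 4 = -1$)
$J{\left(S \right)} = S$
$\left(J{\left(L \right)} + B{\left(11,-4 \right)}\right)^{2} = \left(-1 - 4\right)^{2} = \left(-5\right)^{2} = 25$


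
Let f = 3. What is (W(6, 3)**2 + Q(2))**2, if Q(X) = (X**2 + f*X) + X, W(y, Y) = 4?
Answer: 784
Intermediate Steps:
Q(X) = X**2 + 4*X (Q(X) = (X**2 + 3*X) + X = X**2 + 4*X)
(W(6, 3)**2 + Q(2))**2 = (4**2 + 2*(4 + 2))**2 = (16 + 2*6)**2 = (16 + 12)**2 = 28**2 = 784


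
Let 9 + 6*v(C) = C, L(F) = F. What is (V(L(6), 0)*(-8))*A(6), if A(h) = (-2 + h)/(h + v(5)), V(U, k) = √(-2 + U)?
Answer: -12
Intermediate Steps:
v(C) = -3/2 + C/6
A(h) = (-2 + h)/(-⅔ + h) (A(h) = (-2 + h)/(h + (-3/2 + (⅙)*5)) = (-2 + h)/(h + (-3/2 + ⅚)) = (-2 + h)/(h - ⅔) = (-2 + h)/(-⅔ + h))
(V(L(6), 0)*(-8))*A(6) = (√(-2 + 6)*(-8))*(3*(-2 + 6)/(-2 + 3*6)) = (√4*(-8))*(3*4/(-2 + 18)) = (2*(-8))*(3*4/16) = -48*4/16 = -16*¾ = -12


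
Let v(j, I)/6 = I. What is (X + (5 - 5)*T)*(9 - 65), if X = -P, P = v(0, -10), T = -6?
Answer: -3360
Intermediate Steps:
v(j, I) = 6*I
P = -60 (P = 6*(-10) = -60)
X = 60 (X = -1*(-60) = 60)
(X + (5 - 5)*T)*(9 - 65) = (60 + (5 - 5)*(-6))*(9 - 65) = (60 + 0*(-6))*(-56) = (60 + 0)*(-56) = 60*(-56) = -3360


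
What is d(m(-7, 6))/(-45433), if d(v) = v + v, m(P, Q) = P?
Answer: 14/45433 ≈ 0.00030815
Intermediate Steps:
d(v) = 2*v
d(m(-7, 6))/(-45433) = (2*(-7))/(-45433) = -14*(-1/45433) = 14/45433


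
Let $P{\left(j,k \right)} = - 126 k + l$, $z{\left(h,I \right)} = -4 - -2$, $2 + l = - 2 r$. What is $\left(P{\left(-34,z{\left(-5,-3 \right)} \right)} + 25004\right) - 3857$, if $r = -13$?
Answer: $21423$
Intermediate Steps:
$l = 24$ ($l = -2 - -26 = -2 + 26 = 24$)
$z{\left(h,I \right)} = -2$ ($z{\left(h,I \right)} = -4 + 2 = -2$)
$P{\left(j,k \right)} = 24 - 126 k$ ($P{\left(j,k \right)} = - 126 k + 24 = 24 - 126 k$)
$\left(P{\left(-34,z{\left(-5,-3 \right)} \right)} + 25004\right) - 3857 = \left(\left(24 - -252\right) + 25004\right) - 3857 = \left(\left(24 + 252\right) + 25004\right) - 3857 = \left(276 + 25004\right) - 3857 = 25280 - 3857 = 21423$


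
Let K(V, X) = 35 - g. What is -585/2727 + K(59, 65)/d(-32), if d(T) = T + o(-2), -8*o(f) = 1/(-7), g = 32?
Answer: -6197/20099 ≈ -0.30832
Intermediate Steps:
o(f) = 1/56 (o(f) = -1/8/(-7) = -1/8*(-1/7) = 1/56)
d(T) = 1/56 + T (d(T) = T + 1/56 = 1/56 + T)
K(V, X) = 3 (K(V, X) = 35 - 1*32 = 35 - 32 = 3)
-585/2727 + K(59, 65)/d(-32) = -585/2727 + 3/(1/56 - 32) = -585*1/2727 + 3/(-1791/56) = -65/303 + 3*(-56/1791) = -65/303 - 56/597 = -6197/20099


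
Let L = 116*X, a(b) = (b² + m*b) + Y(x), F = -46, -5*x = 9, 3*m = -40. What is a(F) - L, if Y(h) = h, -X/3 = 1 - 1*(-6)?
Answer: 77453/15 ≈ 5163.5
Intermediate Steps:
m = -40/3 (m = (⅓)*(-40) = -40/3 ≈ -13.333)
x = -9/5 (x = -⅕*9 = -9/5 ≈ -1.8000)
X = -21 (X = -3*(1 - 1*(-6)) = -3*(1 + 6) = -3*7 = -21)
a(b) = -9/5 + b² - 40*b/3 (a(b) = (b² - 40*b/3) - 9/5 = -9/5 + b² - 40*b/3)
L = -2436 (L = 116*(-21) = -2436)
a(F) - L = (-9/5 + (-46)² - 40/3*(-46)) - 1*(-2436) = (-9/5 + 2116 + 1840/3) + 2436 = 40913/15 + 2436 = 77453/15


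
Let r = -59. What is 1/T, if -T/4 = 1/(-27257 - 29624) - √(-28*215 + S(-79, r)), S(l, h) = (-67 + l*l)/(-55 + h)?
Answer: 1080739/1493599347251472 - 3235448161*I*√2192771/1493599347251472 ≈ 7.2358e-10 - 0.0032077*I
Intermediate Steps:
S(l, h) = (-67 + l²)/(-55 + h)
T = 4/56881 + 4*I*√2192771/19 (T = -4*(1/(-27257 - 29624) - √(-28*215 + (-67 + (-79)²)/(-55 - 59))) = -4*(1/(-56881) - √(-6020 + (-67 + 6241)/(-114))) = -4*(-1/56881 - √(-6020 - 1/114*6174)) = -4*(-1/56881 - √(-6020 - 1029/19)) = -4*(-1/56881 - √(-115409/19)) = -4*(-1/56881 - I*√2192771/19) = 4/56881 + 4*I*√2192771/19 ≈ 7.0322e-5 + 311.75*I)
1/T = 1/(4/56881 + 4*I*√2192771/19)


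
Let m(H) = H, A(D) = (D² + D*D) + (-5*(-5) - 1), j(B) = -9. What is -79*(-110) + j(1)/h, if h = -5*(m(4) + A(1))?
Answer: 434503/50 ≈ 8690.1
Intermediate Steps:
A(D) = 24 + 2*D² (A(D) = (D² + D²) + (25 - 1) = 2*D² + 24 = 24 + 2*D²)
h = -150 (h = -5*(4 + (24 + 2*1²)) = -5*(4 + (24 + 2*1)) = -5*(4 + (24 + 2)) = -5*(4 + 26) = -5*30 = -150)
-79*(-110) + j(1)/h = -79*(-110) - 9/(-150) = 8690 - 9*(-1/150) = 8690 + 3/50 = 434503/50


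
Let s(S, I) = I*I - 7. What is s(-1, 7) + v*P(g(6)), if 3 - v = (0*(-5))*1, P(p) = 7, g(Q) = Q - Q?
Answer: 63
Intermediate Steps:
s(S, I) = -7 + I**2 (s(S, I) = I**2 - 7 = -7 + I**2)
g(Q) = 0
v = 3 (v = 3 - 0*(-5) = 3 - 0 = 3 - 1*0 = 3 + 0 = 3)
s(-1, 7) + v*P(g(6)) = (-7 + 7**2) + 3*7 = (-7 + 49) + 21 = 42 + 21 = 63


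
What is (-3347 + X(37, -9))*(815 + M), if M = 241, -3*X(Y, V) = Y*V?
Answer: -3417216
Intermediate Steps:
X(Y, V) = -V*Y/3 (X(Y, V) = -Y*V/3 = -V*Y/3)
(-3347 + X(37, -9))*(815 + M) = (-3347 - ⅓*(-9)*37)*(815 + 241) = (-3347 + 111)*1056 = -3236*1056 = -3417216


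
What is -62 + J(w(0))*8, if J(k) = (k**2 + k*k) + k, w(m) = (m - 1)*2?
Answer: -14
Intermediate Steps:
w(m) = -2 + 2*m (w(m) = (-1 + m)*2 = -2 + 2*m)
J(k) = k + 2*k**2 (J(k) = (k**2 + k**2) + k = 2*k**2 + k = k + 2*k**2)
-62 + J(w(0))*8 = -62 + ((-2 + 2*0)*(1 + 2*(-2 + 2*0)))*8 = -62 + ((-2 + 0)*(1 + 2*(-2 + 0)))*8 = -62 - 2*(1 + 2*(-2))*8 = -62 - 2*(1 - 4)*8 = -62 - 2*(-3)*8 = -62 + 6*8 = -62 + 48 = -14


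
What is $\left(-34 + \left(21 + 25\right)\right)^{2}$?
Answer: $144$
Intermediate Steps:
$\left(-34 + \left(21 + 25\right)\right)^{2} = \left(-34 + 46\right)^{2} = 12^{2} = 144$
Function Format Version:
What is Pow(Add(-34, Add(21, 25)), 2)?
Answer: 144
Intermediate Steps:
Pow(Add(-34, Add(21, 25)), 2) = Pow(Add(-34, 46), 2) = Pow(12, 2) = 144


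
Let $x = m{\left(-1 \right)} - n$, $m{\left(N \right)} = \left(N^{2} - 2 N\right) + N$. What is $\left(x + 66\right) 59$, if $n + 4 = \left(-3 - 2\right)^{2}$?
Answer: $2773$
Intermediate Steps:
$m{\left(N \right)} = N^{2} - N$
$n = 21$ ($n = -4 + \left(-3 - 2\right)^{2} = -4 + \left(-5\right)^{2} = -4 + 25 = 21$)
$x = -19$ ($x = - (-1 - 1) - 21 = \left(-1\right) \left(-2\right) - 21 = 2 - 21 = -19$)
$\left(x + 66\right) 59 = \left(-19 + 66\right) 59 = 47 \cdot 59 = 2773$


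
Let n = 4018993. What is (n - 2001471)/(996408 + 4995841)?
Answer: 2017522/5992249 ≈ 0.33669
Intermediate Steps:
(n - 2001471)/(996408 + 4995841) = (4018993 - 2001471)/(996408 + 4995841) = 2017522/5992249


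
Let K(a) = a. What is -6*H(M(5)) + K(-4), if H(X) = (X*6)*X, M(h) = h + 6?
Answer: -4360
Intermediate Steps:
M(h) = 6 + h
H(X) = 6*X² (H(X) = (6*X)*X = 6*X²)
-6*H(M(5)) + K(-4) = -36*(6 + 5)² - 4 = -36*11² - 4 = -36*121 - 4 = -6*726 - 4 = -4356 - 4 = -4360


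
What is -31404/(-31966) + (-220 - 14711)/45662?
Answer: 6054969/9238174 ≈ 0.65543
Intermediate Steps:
-31404/(-31966) + (-220 - 14711)/45662 = -31404*(-1/31966) - 14931*1/45662 = 15702/15983 - 189/578 = 6054969/9238174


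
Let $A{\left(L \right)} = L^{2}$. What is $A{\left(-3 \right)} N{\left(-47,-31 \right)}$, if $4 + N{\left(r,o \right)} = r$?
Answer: $-459$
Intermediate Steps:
$N{\left(r,o \right)} = -4 + r$
$A{\left(-3 \right)} N{\left(-47,-31 \right)} = \left(-3\right)^{2} \left(-4 - 47\right) = 9 \left(-51\right) = -459$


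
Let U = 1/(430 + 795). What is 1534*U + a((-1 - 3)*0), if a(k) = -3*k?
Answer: 1534/1225 ≈ 1.2522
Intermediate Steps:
U = 1/1225 ≈ 0.00081633
1534*U + a((-1 - 3)*0) = 1534*(1/1225) - 3*(-1 - 3)*0 = 1534/1225 - (-12)*0 = 1534/1225 - 3*0 = 1534/1225 + 0 = 1534/1225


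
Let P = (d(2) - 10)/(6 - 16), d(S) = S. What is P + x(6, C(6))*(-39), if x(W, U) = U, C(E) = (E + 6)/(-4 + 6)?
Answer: -1166/5 ≈ -233.20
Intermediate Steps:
C(E) = 3 + E/2 (C(E) = (6 + E)/2 = (6 + E)*(½) = 3 + E/2)
P = ⅘ (P = (2 - 10)/(6 - 16) = -8/(-10) = -8*(-⅒) = ⅘ ≈ 0.80000)
P + x(6, C(6))*(-39) = ⅘ + (3 + (½)*6)*(-39) = ⅘ + (3 + 3)*(-39) = ⅘ + 6*(-39) = ⅘ - 234 = -1166/5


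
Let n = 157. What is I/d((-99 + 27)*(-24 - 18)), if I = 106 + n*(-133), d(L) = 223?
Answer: -20775/223 ≈ -93.161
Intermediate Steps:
I = -20775 (I = 106 + 157*(-133) = 106 - 20881 = -20775)
I/d((-99 + 27)*(-24 - 18)) = -20775/223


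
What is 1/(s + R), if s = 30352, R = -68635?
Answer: -1/38283 ≈ -2.6121e-5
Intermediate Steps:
1/(s + R) = 1/(30352 - 68635) = 1/(-38283) = -1/38283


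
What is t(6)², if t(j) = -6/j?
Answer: 1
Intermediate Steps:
t(6)² = (-6/6)² = (-6*⅙)² = (-1)² = 1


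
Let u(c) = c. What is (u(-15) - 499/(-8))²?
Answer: 143641/64 ≈ 2244.4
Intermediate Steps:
(u(-15) - 499/(-8))² = (-15 - 499/(-8))² = (-15 - 499*(-⅛))² = (-15 + 499/8)² = (379/8)² = 143641/64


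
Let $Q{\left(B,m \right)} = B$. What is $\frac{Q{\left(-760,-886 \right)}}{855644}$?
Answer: $- \frac{190}{213911} \approx -0.00088822$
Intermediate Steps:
$\frac{Q{\left(-760,-886 \right)}}{855644} = - \frac{760}{855644} = \left(-760\right) \frac{1}{855644} = - \frac{190}{213911}$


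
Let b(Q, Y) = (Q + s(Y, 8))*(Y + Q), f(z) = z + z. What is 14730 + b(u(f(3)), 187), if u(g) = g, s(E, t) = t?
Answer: 17432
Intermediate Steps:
f(z) = 2*z
b(Q, Y) = (8 + Q)*(Q + Y) (b(Q, Y) = (Q + 8)*(Y + Q) = (8 + Q)*(Q + Y))
14730 + b(u(f(3)), 187) = 14730 + ((2*3)² + 8*(2*3) + 8*187 + (2*3)*187) = 14730 + (6² + 8*6 + 1496 + 6*187) = 14730 + (36 + 48 + 1496 + 1122) = 14730 + 2702 = 17432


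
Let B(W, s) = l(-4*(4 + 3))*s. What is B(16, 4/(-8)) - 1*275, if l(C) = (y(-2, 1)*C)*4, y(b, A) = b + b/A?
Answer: -499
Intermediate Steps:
l(C) = -16*C (l(C) = ((-2 - 2/1)*C)*4 = ((-2 - 2*1)*C)*4 = ((-2 - 2)*C)*4 = -4*C*4 = -16*C)
B(W, s) = 448*s (B(W, s) = (-(-64)*(4 + 3))*s = (-(-64)*7)*s = (-16*(-28))*s = 448*s)
B(16, 4/(-8)) - 1*275 = 448*(4/(-8)) - 1*275 = 448*(4*(-1/8)) - 275 = 448*(-1/2) - 275 = -224 - 275 = -499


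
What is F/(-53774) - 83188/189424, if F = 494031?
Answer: -12256834957/1273260772 ≈ -9.6263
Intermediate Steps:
F/(-53774) - 83188/189424 = 494031/(-53774) - 83188/189424 = 494031*(-1/53774) - 83188*1/189424 = -494031/53774 - 20797/47356 = -12256834957/1273260772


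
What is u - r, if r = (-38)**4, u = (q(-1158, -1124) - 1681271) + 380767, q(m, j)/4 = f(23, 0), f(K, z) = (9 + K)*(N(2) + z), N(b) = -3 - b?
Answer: -3386280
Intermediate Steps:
f(K, z) = (-5 + z)*(9 + K) (f(K, z) = (9 + K)*((-3 - 1*2) + z) = (9 + K)*((-3 - 2) + z) = (9 + K)*(-5 + z) = (-5 + z)*(9 + K))
q(m, j) = -640 (q(m, j) = 4*(-45 - 5*23 + 9*0 + 23*0) = 4*(-45 - 115 + 0 + 0) = 4*(-160) = -640)
u = -1301144 (u = (-640 - 1681271) + 380767 = -1681911 + 380767 = -1301144)
r = 2085136
u - r = -1301144 - 1*2085136 = -1301144 - 2085136 = -3386280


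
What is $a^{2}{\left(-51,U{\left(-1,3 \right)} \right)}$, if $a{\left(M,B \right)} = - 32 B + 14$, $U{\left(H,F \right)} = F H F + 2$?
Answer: $56644$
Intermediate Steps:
$U{\left(H,F \right)} = 2 + H F^{2}$ ($U{\left(H,F \right)} = H F^{2} + 2 = 2 + H F^{2}$)
$a{\left(M,B \right)} = 14 - 32 B$
$a^{2}{\left(-51,U{\left(-1,3 \right)} \right)} = \left(14 - 32 \left(2 - 3^{2}\right)\right)^{2} = \left(14 - 32 \left(2 - 9\right)\right)^{2} = \left(14 - -224\right)^{2} = \left(14 + 224\right)^{2} = 238^{2} = 56644$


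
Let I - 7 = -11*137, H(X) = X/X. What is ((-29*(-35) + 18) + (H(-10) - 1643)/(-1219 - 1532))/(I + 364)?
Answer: -2843425/3125136 ≈ -0.90986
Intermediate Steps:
H(X) = 1
I = -1500 (I = 7 - 11*137 = 7 - 1507 = -1500)
((-29*(-35) + 18) + (H(-10) - 1643)/(-1219 - 1532))/(I + 364) = ((-29*(-35) + 18) + (1 - 1643)/(-1219 - 1532))/(-1500 + 364) = ((1015 + 18) - 1642/(-2751))/(-1136) = (1033 - 1642*(-1/2751))*(-1/1136) = (1033 + 1642/2751)*(-1/1136) = (2843425/2751)*(-1/1136) = -2843425/3125136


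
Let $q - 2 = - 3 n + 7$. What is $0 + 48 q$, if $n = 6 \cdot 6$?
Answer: $-4752$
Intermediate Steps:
$n = 36$
$q = -99$ ($q = 2 + \left(\left(-3\right) 36 + 7\right) = 2 + \left(-108 + 7\right) = 2 - 101 = -99$)
$0 + 48 q = 0 + 48 \left(-99\right) = 0 - 4752 = -4752$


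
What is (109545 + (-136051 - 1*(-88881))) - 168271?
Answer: -105896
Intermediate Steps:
(109545 + (-136051 - 1*(-88881))) - 168271 = (109545 + (-136051 + 88881)) - 168271 = (109545 - 47170) - 168271 = 62375 - 168271 = -105896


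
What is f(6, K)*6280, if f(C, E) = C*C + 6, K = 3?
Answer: 263760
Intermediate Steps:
f(C, E) = 6 + C**2 (f(C, E) = C**2 + 6 = 6 + C**2)
f(6, K)*6280 = (6 + 6**2)*6280 = (6 + 36)*6280 = 42*6280 = 263760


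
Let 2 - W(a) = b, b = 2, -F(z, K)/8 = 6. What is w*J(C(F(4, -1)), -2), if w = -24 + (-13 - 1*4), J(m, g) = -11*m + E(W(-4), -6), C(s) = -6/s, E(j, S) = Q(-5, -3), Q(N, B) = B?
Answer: 1435/8 ≈ 179.38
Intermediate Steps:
F(z, K) = -48 (F(z, K) = -8*6 = -48)
W(a) = 0 (W(a) = 2 - 1*2 = 2 - 2 = 0)
E(j, S) = -3
J(m, g) = -3 - 11*m (J(m, g) = -11*m - 3 = -3 - 11*m)
w = -41 (w = -24 + (-13 - 4) = -24 - 17 = -41)
w*J(C(F(4, -1)), -2) = -41*(-3 - (-66)/(-48)) = -41*(-3 - (-66)*(-1)/48) = -41*(-3 - 11*⅛) = -41*(-3 - 11/8) = -41*(-35/8) = 1435/8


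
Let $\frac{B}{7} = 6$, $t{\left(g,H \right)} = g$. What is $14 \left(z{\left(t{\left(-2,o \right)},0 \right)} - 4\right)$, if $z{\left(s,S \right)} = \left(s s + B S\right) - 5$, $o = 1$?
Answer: $-70$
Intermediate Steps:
$B = 42$ ($B = 7 \cdot 6 = 42$)
$z{\left(s,S \right)} = -5 + s^{2} + 42 S$ ($z{\left(s,S \right)} = \left(s s + 42 S\right) - 5 = \left(s^{2} + 42 S\right) - 5 = -5 + s^{2} + 42 S$)
$14 \left(z{\left(t{\left(-2,o \right)},0 \right)} - 4\right) = 14 \left(\left(-5 + \left(-2\right)^{2} + 42 \cdot 0\right) - 4\right) = 14 \left(\left(-5 + 4 + 0\right) - 4\right) = 14 \left(-1 - 4\right) = 14 \left(-5\right) = -70$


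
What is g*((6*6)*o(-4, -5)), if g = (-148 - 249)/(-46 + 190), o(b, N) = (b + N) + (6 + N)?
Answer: 794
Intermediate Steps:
o(b, N) = 6 + b + 2*N (o(b, N) = (N + b) + (6 + N) = 6 + b + 2*N)
g = -397/144 ≈ -2.7569
g*((6*6)*o(-4, -5)) = -397*6*6*(6 - 4 + 2*(-5))/144 = -397*(6 - 4 - 10)/4 = -397*(-8)/4 = -397/144*(-288) = 794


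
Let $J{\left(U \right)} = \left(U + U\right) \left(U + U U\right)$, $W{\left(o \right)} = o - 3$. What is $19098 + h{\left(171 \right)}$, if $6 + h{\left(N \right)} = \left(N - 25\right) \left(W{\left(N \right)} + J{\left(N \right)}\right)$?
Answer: $1468643604$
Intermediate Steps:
$W{\left(o \right)} = -3 + o$
$J{\left(U \right)} = 2 U \left(U + U^{2}\right)$
$h{\left(N \right)} = -6 + \left(-25 + N\right) \left(-3 + N + 2 N^{2} \left(1 + N\right)\right)$ ($h{\left(N \right)} = -6 + \left(N - 25\right) \left(\left(-3 + N\right) + 2 N^{2} \left(1 + N\right)\right) = -6 + \left(-25 + N\right) \left(-3 + N + 2 N^{2} \left(1 + N\right)\right)$)
$19098 + h{\left(171 \right)} = 19098 - \left(4719 - 1710072162 + 1432809 + 240010128\right) = 19098 - -1468624506 = 19098 + 1468624506 = 1468643604$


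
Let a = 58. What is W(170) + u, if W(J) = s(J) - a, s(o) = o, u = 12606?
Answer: 12718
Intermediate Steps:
W(J) = -58 + J (W(J) = J - 1*58 = J - 58 = -58 + J)
W(170) + u = (-58 + 170) + 12606 = 112 + 12606 = 12718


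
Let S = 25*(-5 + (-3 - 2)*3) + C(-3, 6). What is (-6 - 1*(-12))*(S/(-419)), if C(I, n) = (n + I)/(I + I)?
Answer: 3003/419 ≈ 7.1671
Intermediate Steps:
C(I, n) = (I + n)/(2*I) (C(I, n) = (I + n)/((2*I)) = (I + n)*(1/(2*I)) = (I + n)/(2*I))
S = -1001/2 (S = 25*(-5 + (-3 - 2)*3) + (½)*(-3 + 6)/(-3) = 25*(-5 - 5*3) + (½)*(-⅓)*3 = 25*(-5 - 15) - ½ = 25*(-20) - ½ = -500 - ½ = -1001/2 ≈ -500.50)
(-6 - 1*(-12))*(S/(-419)) = (-6 - 1*(-12))*(-1001/2/(-419)) = (-6 + 12)*(-1001/2*(-1/419)) = 6*(1001/838) = 3003/419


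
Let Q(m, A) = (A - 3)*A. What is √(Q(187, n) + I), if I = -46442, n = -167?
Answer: 2*I*√4513 ≈ 134.36*I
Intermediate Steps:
Q(m, A) = A*(-3 + A) (Q(m, A) = (-3 + A)*A = A*(-3 + A))
√(Q(187, n) + I) = √(-167*(-3 - 167) - 46442) = √(-167*(-170) - 46442) = √(28390 - 46442) = √(-18052) = 2*I*√4513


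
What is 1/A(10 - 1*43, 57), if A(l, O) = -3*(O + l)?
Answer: -1/72 ≈ -0.013889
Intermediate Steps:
A(l, O) = -3*O - 3*l
1/A(10 - 1*43, 57) = 1/(-3*57 - 3*(10 - 1*43)) = 1/(-171 - 3*(10 - 43)) = 1/(-171 - 3*(-33)) = 1/(-171 + 99) = 1/(-72) = -1/72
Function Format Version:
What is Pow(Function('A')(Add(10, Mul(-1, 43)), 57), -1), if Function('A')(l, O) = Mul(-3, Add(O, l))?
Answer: Rational(-1, 72) ≈ -0.013889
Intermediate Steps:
Function('A')(l, O) = Add(Mul(-3, O), Mul(-3, l))
Pow(Function('A')(Add(10, Mul(-1, 43)), 57), -1) = Pow(Add(Mul(-3, 57), Mul(-3, Add(10, Mul(-1, 43)))), -1) = Pow(Add(-171, Mul(-3, Add(10, -43))), -1) = Pow(Add(-171, Mul(-3, -33)), -1) = Pow(Add(-171, 99), -1) = Pow(-72, -1) = Rational(-1, 72)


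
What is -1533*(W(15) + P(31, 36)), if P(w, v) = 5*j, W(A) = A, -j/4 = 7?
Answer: 191625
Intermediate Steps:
j = -28 (j = -4*7 = -28)
P(w, v) = -140 (P(w, v) = 5*(-28) = -140)
-1533*(W(15) + P(31, 36)) = -1533*(15 - 140) = -1533*(-125) = 191625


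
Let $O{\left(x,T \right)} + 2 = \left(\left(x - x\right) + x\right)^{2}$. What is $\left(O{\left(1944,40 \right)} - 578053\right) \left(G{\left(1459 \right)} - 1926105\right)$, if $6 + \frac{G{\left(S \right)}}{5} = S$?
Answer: $-6142362266040$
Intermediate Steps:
$O{\left(x,T \right)} = -2 + x^{2}$ ($O{\left(x,T \right)} = -2 + \left(\left(x - x\right) + x\right)^{2} = -2 + \left(0 + x\right)^{2} = -2 + x^{2}$)
$G{\left(S \right)} = -30 + 5 S$
$\left(O{\left(1944,40 \right)} - 578053\right) \left(G{\left(1459 \right)} - 1926105\right) = \left(\left(-2 + 1944^{2}\right) - 578053\right) \left(\left(-30 + 5 \cdot 1459\right) - 1926105\right) = \left(\left(-2 + 3779136\right) - 578053\right) \left(\left(-30 + 7295\right) - 1926105\right) = \left(3779134 - 578053\right) \left(7265 - 1926105\right) = 3201081 \left(-1918840\right) = -6142362266040$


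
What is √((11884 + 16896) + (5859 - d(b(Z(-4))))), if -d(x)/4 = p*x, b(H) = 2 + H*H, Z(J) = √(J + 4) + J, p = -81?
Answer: √28807 ≈ 169.73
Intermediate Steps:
Z(J) = J + √(4 + J) (Z(J) = √(4 + J) + J = J + √(4 + J))
b(H) = 2 + H²
d(x) = 324*x (d(x) = -(-324)*x = 324*x)
√((11884 + 16896) + (5859 - d(b(Z(-4))))) = √((11884 + 16896) + (5859 - 324*(2 + (-4 + √(4 - 4))²))) = √(28780 + (5859 - 324*(2 + (-4 + √0)²))) = √(28780 + (5859 - 324*(2 + (-4 + 0)²))) = √(28780 + (5859 - 324*(2 + (-4)²))) = √(28780 + (5859 - 324*(2 + 16))) = √(28780 + (5859 - 324*18)) = √(28780 + (5859 - 1*5832)) = √(28780 + (5859 - 5832)) = √(28780 + 27) = √28807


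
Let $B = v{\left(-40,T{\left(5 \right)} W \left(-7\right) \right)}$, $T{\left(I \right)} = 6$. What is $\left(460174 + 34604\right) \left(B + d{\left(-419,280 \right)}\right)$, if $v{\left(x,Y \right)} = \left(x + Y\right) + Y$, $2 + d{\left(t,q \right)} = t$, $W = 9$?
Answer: $-602144826$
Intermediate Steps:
$d{\left(t,q \right)} = -2 + t$
$v{\left(x,Y \right)} = x + 2 Y$ ($v{\left(x,Y \right)} = \left(Y + x\right) + Y = x + 2 Y$)
$B = -796$ ($B = -40 + 2 \cdot 6 \cdot 9 \left(-7\right) = -40 + 2 \cdot 54 \left(-7\right) = -40 + 2 \left(-378\right) = -40 - 756 = -796$)
$\left(460174 + 34604\right) \left(B + d{\left(-419,280 \right)}\right) = \left(460174 + 34604\right) \left(-796 - 421\right) = 494778 \left(-796 - 421\right) = 494778 \left(-1217\right) = -602144826$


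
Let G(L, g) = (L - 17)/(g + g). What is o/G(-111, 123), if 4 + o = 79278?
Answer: -4875351/32 ≈ -1.5235e+5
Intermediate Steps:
o = 79274 (o = -4 + 79278 = 79274)
G(L, g) = (-17 + L)/(2*g) (G(L, g) = (-17 + L)/((2*g)) = (-17 + L)*(1/(2*g)) = (-17 + L)/(2*g))
o/G(-111, 123) = 79274/(((1/2)*(-17 - 111)/123)) = 79274/(((1/2)*(1/123)*(-128))) = 79274/(-64/123) = 79274*(-123/64) = -4875351/32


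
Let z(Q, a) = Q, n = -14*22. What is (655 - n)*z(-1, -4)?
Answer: -963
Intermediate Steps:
n = -308
(655 - n)*z(-1, -4) = (655 - 1*(-308))*(-1) = (655 + 308)*(-1) = 963*(-1) = -963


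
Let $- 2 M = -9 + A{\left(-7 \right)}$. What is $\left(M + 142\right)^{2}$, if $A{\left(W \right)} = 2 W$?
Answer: $\frac{94249}{4} \approx 23562.0$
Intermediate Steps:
$M = \frac{23}{2}$ ($M = - \frac{-9 + 2 \left(-7\right)}{2} = - \frac{-9 - 14}{2} = \left(- \frac{1}{2}\right) \left(-23\right) = \frac{23}{2} \approx 11.5$)
$\left(M + 142\right)^{2} = \left(\frac{23}{2} + 142\right)^{2} = \left(\frac{307}{2}\right)^{2} = \frac{94249}{4}$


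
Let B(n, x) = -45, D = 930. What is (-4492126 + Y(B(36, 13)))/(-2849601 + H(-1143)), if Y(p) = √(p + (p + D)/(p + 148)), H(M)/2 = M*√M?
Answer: 4266922247242/2708732981343 - 19050*√78486/92999832359443 - 3423000012*I*√127/902910993781 - 23746675*I*√618/278999497078329 ≈ 1.5752 - 0.042725*I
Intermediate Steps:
H(M) = 2*M^(3/2) (H(M) = 2*(M*√M) = 2*M^(3/2))
Y(p) = √(p + (930 + p)/(148 + p)) (Y(p) = √(p + (p + 930)/(p + 148)) = √(p + (930 + p)/(148 + p)))
(-4492126 + Y(B(36, 13)))/(-2849601 + H(-1143)) = (-4492126 + √((930 - 45 - 45*(148 - 45))/(148 - 45)))/(-2849601 + 2*(-1143)^(3/2)) = (-4492126 + √((930 - 45 - 45*103)/103))/(-2849601 + 2*(-3429*I*√127)) = (-4492126 + √((930 - 45 - 4635)/103))/(-2849601 - 6858*I*√127) = (-4492126 + √((1/103)*(-3750)))/(-2849601 - 6858*I*√127) = (-4492126 + √(-3750/103))/(-2849601 - 6858*I*√127) = (-4492126 + 25*I*√618/103)/(-2849601 - 6858*I*√127)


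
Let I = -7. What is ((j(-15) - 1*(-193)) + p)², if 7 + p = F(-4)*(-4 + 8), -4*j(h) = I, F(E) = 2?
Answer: 613089/16 ≈ 38318.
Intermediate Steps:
j(h) = 7/4 (j(h) = -¼*(-7) = 7/4)
p = 1 (p = -7 + 2*(-4 + 8) = -7 + 2*4 = -7 + 8 = 1)
((j(-15) - 1*(-193)) + p)² = ((7/4 - 1*(-193)) + 1)² = ((7/4 + 193) + 1)² = (779/4 + 1)² = (783/4)² = 613089/16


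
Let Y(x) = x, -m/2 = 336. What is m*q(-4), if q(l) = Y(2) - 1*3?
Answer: 672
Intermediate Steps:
m = -672 (m = -2*336 = -672)
q(l) = -1 (q(l) = 2 - 1*3 = 2 - 3 = -1)
m*q(-4) = -672*(-1) = 672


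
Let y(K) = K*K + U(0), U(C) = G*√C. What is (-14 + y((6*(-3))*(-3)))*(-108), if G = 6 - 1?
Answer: -313416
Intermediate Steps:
G = 5
U(C) = 5*√C
y(K) = K² (y(K) = K*K + 5*√0 = K² + 5*0 = K² + 0 = K²)
(-14 + y((6*(-3))*(-3)))*(-108) = (-14 + ((6*(-3))*(-3))²)*(-108) = (-14 + (-18*(-3))²)*(-108) = (-14 + 54²)*(-108) = (-14 + 2916)*(-108) = 2902*(-108) = -313416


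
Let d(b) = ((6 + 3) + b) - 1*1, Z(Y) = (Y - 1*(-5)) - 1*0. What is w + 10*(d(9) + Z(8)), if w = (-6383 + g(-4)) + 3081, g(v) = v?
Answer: -3006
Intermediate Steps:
Z(Y) = 5 + Y (Z(Y) = (Y + 5) + 0 = (5 + Y) + 0 = 5 + Y)
d(b) = 8 + b (d(b) = (9 + b) - 1 = 8 + b)
w = -3306 (w = (-6383 - 4) + 3081 = -6387 + 3081 = -3306)
w + 10*(d(9) + Z(8)) = -3306 + 10*((8 + 9) + (5 + 8)) = -3306 + 10*(17 + 13) = -3306 + 10*30 = -3306 + 300 = -3006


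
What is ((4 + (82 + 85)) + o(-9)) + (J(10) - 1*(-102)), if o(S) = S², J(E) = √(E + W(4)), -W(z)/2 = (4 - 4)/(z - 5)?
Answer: 354 + √10 ≈ 357.16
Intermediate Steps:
W(z) = 0 (W(z) = -2*(4 - 4)/(z - 5) = -0/(-5 + z) = -2*0 = 0)
J(E) = √E (J(E) = √(E + 0) = √E)
((4 + (82 + 85)) + o(-9)) + (J(10) - 1*(-102)) = ((4 + (82 + 85)) + (-9)²) + (√10 - 1*(-102)) = ((4 + 167) + 81) + (√10 + 102) = (171 + 81) + (102 + √10) = 252 + (102 + √10) = 354 + √10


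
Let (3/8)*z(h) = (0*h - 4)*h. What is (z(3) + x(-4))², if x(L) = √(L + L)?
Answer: 1016 - 128*I*√2 ≈ 1016.0 - 181.02*I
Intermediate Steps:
x(L) = √2*√L (x(L) = √(2*L) = √2*√L)
z(h) = -32*h/3 (z(h) = 8*((0*h - 4)*h)/3 = 8*((0 - 4)*h)/3 = 8*(-4*h)/3 = -32*h/3)
(z(3) + x(-4))² = (-32/3*3 + √2*√(-4))² = (-32 + √2*(2*I))² = (-32 + 2*I*√2)²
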